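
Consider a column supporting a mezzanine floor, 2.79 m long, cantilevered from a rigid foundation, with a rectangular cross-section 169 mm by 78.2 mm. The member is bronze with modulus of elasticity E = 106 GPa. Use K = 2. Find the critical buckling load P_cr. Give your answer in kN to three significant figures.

P_cr ≈ 226 kN

Buckling occurs about the weak axis: I_min = h·b³/12 with b = 78.2 mm (the shorter side).
I_min = 169×78.2³/12 = 6.735×10^6 mm⁴
I = 6.735×10^6 mm⁴ = 6.735×10^-6 m⁴
Effective length L_e = K·L = 2 × 2.79 = 5.580 m
P_cr = π²EI / L_e² = π² × 106×10⁹ × 6.735×10^-6 / 5.580² = 2.263×10^5 N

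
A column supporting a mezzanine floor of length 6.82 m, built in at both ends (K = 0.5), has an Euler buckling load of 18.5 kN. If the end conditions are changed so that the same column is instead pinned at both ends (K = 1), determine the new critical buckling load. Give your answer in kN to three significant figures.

P_cr ∝ 1/K², so P_cr,new = P_cr,old × (K_old/K_new)² = 18.5 × (0.5/1)²
= 18.5 × 0.2500 = 4.62 kN

P_cr ≈ 4.62 kN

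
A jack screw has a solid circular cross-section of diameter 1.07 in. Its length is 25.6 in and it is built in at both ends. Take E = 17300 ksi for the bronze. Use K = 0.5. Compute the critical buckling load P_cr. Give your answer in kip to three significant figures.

I = πd⁴/64 = π×1.07⁴/64 = 6.434×10^-2 in⁴
Effective length L_e = K·L = 0.5 × 25.6 = 12.80 in
P_cr = π²EI / L_e² = π² × 17300×10³ × 6.434×10^-2 / 12.80² = 6.705×10^4 lb

P_cr ≈ 67.1 kip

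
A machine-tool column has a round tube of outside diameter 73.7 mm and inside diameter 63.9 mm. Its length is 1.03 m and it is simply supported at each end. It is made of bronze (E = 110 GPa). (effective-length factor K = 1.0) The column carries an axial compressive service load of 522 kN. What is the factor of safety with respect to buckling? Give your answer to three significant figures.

d_o = 73.7 mm, d_i = 63.9 mm
I = π(d_o⁴ − d_i⁴)/64 = π(73.7⁴ − 63.90⁴)/64 = 6.298×10^5 mm⁴
I = 6.298×10^5 mm⁴ = 6.298×10^-7 m⁴
Effective length L_e = K·L = 1 × 1.03 = 1.030 m
P_cr = π²EI / L_e² = π² × 110×10⁹ × 6.298×10^-7 / 1.030² = 6.445×10^5 N
Factor of safety n = P_cr / P = 644.52 / 522 = 1.23

n ≈ 1.23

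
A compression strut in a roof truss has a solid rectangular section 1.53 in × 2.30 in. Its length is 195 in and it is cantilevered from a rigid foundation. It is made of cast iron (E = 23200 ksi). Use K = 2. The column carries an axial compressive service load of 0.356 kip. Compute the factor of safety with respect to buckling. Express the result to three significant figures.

n ≈ 2.90

Buckling occurs about the weak axis: I_min = h·b³/12 with b = 1.53 in (the shorter side).
I_min = 2.30×1.53³/12 = 0.6865 in⁴
Effective length L_e = K·L = 2 × 195 = 390.0 in
P_cr = π²EI / L_e² = π² × 23200×10³ × 0.6865 / 390.0² = 1.033×10^3 lb
Factor of safety n = P_cr / P = 1.0334 / 0.356 = 2.90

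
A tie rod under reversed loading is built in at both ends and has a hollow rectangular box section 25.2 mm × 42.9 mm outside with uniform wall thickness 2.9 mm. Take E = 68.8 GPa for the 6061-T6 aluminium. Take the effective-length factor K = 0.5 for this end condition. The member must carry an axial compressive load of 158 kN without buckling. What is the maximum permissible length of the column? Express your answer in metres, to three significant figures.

L_max ≈ 0.772 m

Inner dimensions: h_i = 42.9 − 2×2.9 = 37.10 mm, b_i = 25.2 − 2×2.9 = 19.40 mm
Weak-axis I_min = (h_o·b_o³ − h_i·b_i³)/12 with b_o = 25.2, b_i = 19.40 mm (shorter outer/inner sides).
I_min = (42.9×25.2³ − 37.10×19.40³)/12 = 3.464×10^4 mm⁴
I = 3.464×10^-8 m⁴
At the buckling limit P_cr = P = 1.580×10^5 N
From P_cr = π²EI/(K·L)²:  L = (1/K)·√(π²EI/P_cr) = (1/0.5)·√(π²×6.88×10^10×3.464×10^-8/1.580×10^5)
L = 0.772 m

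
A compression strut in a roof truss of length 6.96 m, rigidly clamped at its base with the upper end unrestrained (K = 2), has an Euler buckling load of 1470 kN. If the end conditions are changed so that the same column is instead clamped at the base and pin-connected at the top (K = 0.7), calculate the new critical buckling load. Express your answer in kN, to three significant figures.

P_cr ∝ 1/K², so P_cr,new = P_cr,old × (K_old/K_new)² = 1470 × (2/0.7)²
= 1470 × 8.163 = 12000 kN

P_cr ≈ 12000 kN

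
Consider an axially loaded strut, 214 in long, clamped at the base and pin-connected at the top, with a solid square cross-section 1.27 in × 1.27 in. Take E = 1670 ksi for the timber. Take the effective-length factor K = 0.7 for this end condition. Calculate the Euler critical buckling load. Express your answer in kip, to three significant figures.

P_cr ≈ 0.159 kip

I = a⁴/12 = 1.27⁴/12 = 0.2168 in⁴
Effective length L_e = K·L = 0.7 × 214 = 149.8 in
P_cr = π²EI / L_e² = π² × 1670×10³ × 0.2168 / 149.8² = 159.2 lb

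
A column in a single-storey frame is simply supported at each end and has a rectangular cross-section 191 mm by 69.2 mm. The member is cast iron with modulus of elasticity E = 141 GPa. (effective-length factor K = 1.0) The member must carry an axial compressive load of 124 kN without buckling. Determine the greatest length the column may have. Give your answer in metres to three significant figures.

Buckling occurs about the weak axis: I_min = h·b³/12 with b = 69.2 mm (the shorter side).
I_min = 191×69.2³/12 = 5.274×10^6 mm⁴
I = 5.274×10^-6 m⁴
At the buckling limit P_cr = P = 1.240×10^5 N
From P_cr = π²EI/(K·L)²:  L = (1/K)·√(π²EI/P_cr) = (1/1)·√(π²×1.41×10^11×5.274×10^-6/1.240×10^5)
L = 7.69 m

L_max ≈ 7.69 m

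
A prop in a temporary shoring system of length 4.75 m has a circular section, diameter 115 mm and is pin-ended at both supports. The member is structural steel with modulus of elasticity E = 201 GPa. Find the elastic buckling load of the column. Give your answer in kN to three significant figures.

I = πd⁴/64 = π×115⁴/64 = 8.585×10^6 mm⁴
I = 8.585×10^6 mm⁴ = 8.585×10^-6 m⁴
Effective length L_e = K·L = 1 × 4.75 = 4.750 m
P_cr = π²EI / L_e² = π² × 201×10⁹ × 8.585×10^-6 / 4.750² = 7.549×10^5 N

P_cr ≈ 755 kN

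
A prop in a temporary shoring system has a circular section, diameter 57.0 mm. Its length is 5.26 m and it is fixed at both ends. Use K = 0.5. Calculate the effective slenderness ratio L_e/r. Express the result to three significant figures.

λ ≈ 185

I = πd⁴/64 = π×57.0⁴/64 = 5.182×10^5 mm⁴
A = 2.552×10^3 mm²;  r_min = √(I/A) = √(5.182×10^5/2.552×10^3) = 14.25 mm
L_e = K·L = 0.5 × 5.26 m = 2.630 m = 2630.0 mm
λ = L_e / r_min = 2630.0 / 14.25 = 185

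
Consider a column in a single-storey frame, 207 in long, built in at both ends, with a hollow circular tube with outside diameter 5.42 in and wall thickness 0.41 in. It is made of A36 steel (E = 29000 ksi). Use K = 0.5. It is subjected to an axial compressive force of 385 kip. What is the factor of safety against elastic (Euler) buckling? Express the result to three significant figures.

n ≈ 1.41

Inner diameter d_i = 5.42 − 2×0.41 = 4.600 in
I = π(d_o⁴ − d_i⁴)/64 = π(5.42⁴ − 4.600⁴)/64 = 20.38 in⁴
Effective length L_e = K·L = 0.5 × 207 = 103.5 in
P_cr = π²EI / L_e² = π² × 29000×10³ × 20.38 / 103.5² = 5.446×10^5 lb
Factor of safety n = P_cr / P = 544.59 / 385 = 1.41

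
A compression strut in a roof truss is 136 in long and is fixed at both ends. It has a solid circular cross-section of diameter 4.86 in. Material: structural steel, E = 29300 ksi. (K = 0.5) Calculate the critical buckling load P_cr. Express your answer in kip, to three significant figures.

P_cr ≈ 1710 kip

I = πd⁴/64 = π×4.86⁴/64 = 27.39 in⁴
Effective length L_e = K·L = 0.5 × 136 = 68.00 in
P_cr = π²EI / L_e² = π² × 29300×10³ × 27.39 / 68.00² = 1.713×10^6 lb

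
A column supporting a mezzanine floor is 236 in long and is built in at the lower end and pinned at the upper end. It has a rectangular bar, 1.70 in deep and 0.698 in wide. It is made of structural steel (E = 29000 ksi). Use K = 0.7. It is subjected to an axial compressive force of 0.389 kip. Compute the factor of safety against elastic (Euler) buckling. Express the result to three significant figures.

n ≈ 1.30

Buckling occurs about the weak axis: I_min = h·b³/12 with b = 0.698 in (the shorter side).
I_min = 1.70×0.698³/12 = 4.818×10^-2 in⁴
Effective length L_e = K·L = 0.7 × 236 = 165.2 in
P_cr = π²EI / L_e² = π² × 29000×10³ × 4.818×10^-2 / 165.2² = 505.3 lb
Factor of safety n = P_cr / P = 0.50526 / 0.389 = 1.30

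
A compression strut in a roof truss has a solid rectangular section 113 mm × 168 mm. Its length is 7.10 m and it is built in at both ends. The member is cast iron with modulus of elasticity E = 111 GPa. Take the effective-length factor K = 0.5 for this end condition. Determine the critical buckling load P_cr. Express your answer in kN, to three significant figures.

P_cr ≈ 1760 kN

Buckling occurs about the weak axis: I_min = h·b³/12 with b = 113 mm (the shorter side).
I_min = 168×113³/12 = 2.020×10^7 mm⁴
I = 2.020×10^7 mm⁴ = 2.020×10^-5 m⁴
Effective length L_e = K·L = 0.5 × 7.10 = 3.550 m
P_cr = π²EI / L_e² = π² × 111×10⁹ × 2.020×10^-5 / 3.550² = 1.756×10^6 N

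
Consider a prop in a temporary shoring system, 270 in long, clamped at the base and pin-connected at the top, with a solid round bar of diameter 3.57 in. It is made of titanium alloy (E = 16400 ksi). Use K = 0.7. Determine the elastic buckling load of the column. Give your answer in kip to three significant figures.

P_cr ≈ 36.1 kip

I = πd⁴/64 = π×3.57⁴/64 = 7.973 in⁴
Effective length L_e = K·L = 0.7 × 270 = 189.0 in
P_cr = π²EI / L_e² = π² × 16400×10³ × 7.973 / 189.0² = 3.613×10^4 lb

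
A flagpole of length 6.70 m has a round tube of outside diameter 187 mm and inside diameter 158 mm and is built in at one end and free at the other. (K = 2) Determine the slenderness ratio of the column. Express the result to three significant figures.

λ ≈ 219

d_o = 187 mm, d_i = 158 mm
I = π(d_o⁴ − d_i⁴)/64 = π(187⁴ − 158.0⁴)/64 = 2.943×10^7 mm⁴
A = 7.858×10^3 mm²;  r_min = √(I/A) = √(2.943×10^7/7.858×10^3) = 61.20 mm
L_e = K·L = 2 × 6.70 m = 13.40 m = 13400 mm
λ = L_e / r_min = 13400 / 61.20 = 219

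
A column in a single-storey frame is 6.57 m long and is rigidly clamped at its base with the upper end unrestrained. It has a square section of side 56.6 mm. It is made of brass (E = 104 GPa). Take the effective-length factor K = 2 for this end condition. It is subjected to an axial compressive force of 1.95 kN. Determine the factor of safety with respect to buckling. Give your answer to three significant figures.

I = a⁴/12 = 56.6⁴/12 = 8.552×10^5 mm⁴
I = 8.552×10^5 mm⁴ = 8.552×10^-7 m⁴
Effective length L_e = K·L = 2 × 6.57 = 13.14 m
P_cr = π²EI / L_e² = π² × 104×10⁹ × 8.552×10^-7 / 13.14² = 5.084×10^3 N
Factor of safety n = P_cr / P = 5.0842 / 1.95 = 2.61

n ≈ 2.61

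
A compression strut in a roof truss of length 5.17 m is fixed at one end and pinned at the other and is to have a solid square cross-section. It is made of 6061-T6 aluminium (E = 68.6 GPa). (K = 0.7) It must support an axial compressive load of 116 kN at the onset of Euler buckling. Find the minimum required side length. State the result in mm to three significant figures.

a ≈ 72.0 mm

L_e = K·L = 0.7 × 5.17 = 3.619 m
Required I = P_cr·L_e²/(π²E) = 1.160×10^5 × 3.619² / (π² × 6.86×10^10) = 2.244×10^-6 m⁴
I_req = 2.244×10^6 mm⁴
Solid square: I = a⁴/12  ⇒  a = (12I)^(1/4) = (12×2.244×10^6)^(1/4) = 72.0 mm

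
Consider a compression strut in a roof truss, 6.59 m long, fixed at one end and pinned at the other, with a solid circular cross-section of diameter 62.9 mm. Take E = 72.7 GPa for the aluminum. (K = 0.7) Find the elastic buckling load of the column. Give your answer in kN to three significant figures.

P_cr ≈ 25.9 kN

I = πd⁴/64 = π×62.9⁴/64 = 7.684×10^5 mm⁴
I = 7.684×10^5 mm⁴ = 7.684×10^-7 m⁴
Effective length L_e = K·L = 0.7 × 6.59 = 4.613 m
P_cr = π²EI / L_e² = π² × 72.7×10⁹ × 7.684×10^-7 / 4.613² = 2.591×10^4 N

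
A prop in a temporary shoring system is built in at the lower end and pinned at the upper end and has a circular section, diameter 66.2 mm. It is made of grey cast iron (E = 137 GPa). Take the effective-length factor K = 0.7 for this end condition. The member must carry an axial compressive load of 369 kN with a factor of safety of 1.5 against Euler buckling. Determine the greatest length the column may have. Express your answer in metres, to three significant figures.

L_max ≈ 2.17 m

I = πd⁴/64 = π×66.2⁴/64 = 9.428×10^5 mm⁴
I = 9.428×10^-7 m⁴
Required critical load P_cr = n·P = 1.5 × 369 = 553.5 kN = 5.535×10^5 N
From P_cr = π²EI/(K·L)²:  L = (1/K)·√(π²EI/P_cr) = (1/0.7)·√(π²×1.37×10^11×9.428×10^-7/5.535×10^5)
L = 2.17 m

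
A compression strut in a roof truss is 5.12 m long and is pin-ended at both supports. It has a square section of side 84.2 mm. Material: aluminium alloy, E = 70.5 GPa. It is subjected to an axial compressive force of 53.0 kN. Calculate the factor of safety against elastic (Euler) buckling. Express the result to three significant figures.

n ≈ 2.10

I = a⁴/12 = 84.2⁴/12 = 4.189×10^6 mm⁴
I = 4.189×10^6 mm⁴ = 4.189×10^-6 m⁴
Effective length L_e = K·L = 1 × 5.12 = 5.120 m
P_cr = π²EI / L_e² = π² × 70.5×10⁹ × 4.189×10^-6 / 5.120² = 1.112×10^5 N
Factor of safety n = P_cr / P = 111.18 / 53.0 = 2.10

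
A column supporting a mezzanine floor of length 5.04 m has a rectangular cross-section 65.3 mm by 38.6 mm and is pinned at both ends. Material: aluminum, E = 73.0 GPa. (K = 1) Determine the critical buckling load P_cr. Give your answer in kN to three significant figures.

Buckling occurs about the weak axis: I_min = h·b³/12 with b = 38.6 mm (the shorter side).
I_min = 65.3×38.6³/12 = 3.130×10^5 mm⁴
I = 3.130×10^5 mm⁴ = 3.130×10^-7 m⁴
Effective length L_e = K·L = 1 × 5.04 = 5.040 m
P_cr = π²EI / L_e² = π² × 73.0×10⁹ × 3.130×10^-7 / 5.040² = 8.877×10^3 N

P_cr ≈ 8.88 kN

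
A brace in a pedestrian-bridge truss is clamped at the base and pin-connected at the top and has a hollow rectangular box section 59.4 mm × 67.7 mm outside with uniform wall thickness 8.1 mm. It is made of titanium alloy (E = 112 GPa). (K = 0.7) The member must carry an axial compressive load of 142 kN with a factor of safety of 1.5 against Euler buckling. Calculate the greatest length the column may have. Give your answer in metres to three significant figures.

Inner dimensions: h_i = 67.7 − 2×8.1 = 51.50 mm, b_i = 59.4 − 2×8.1 = 43.20 mm
Weak-axis I_min = (h_o·b_o³ − h_i·b_i³)/12 with b_o = 59.4, b_i = 43.20 mm (shorter outer/inner sides).
I_min = (67.7×59.4³ − 51.50×43.20³)/12 = 8.364×10^5 mm⁴
I = 8.364×10^-7 m⁴
Required critical load P_cr = n·P = 1.5 × 142 = 213.0 kN = 2.130×10^5 N
From P_cr = π²EI/(K·L)²:  L = (1/K)·√(π²EI/P_cr) = (1/0.7)·√(π²×1.12×10^11×8.364×10^-7/2.130×10^5)
L = 2.98 m

L_max ≈ 2.98 m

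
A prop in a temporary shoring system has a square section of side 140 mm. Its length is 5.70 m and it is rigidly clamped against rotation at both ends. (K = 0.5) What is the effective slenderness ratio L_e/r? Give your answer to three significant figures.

λ ≈ 70.5

I = a⁴/12 = 140⁴/12 = 3.201×10^7 mm⁴
A = 1.960×10^4 mm²;  r_min = √(I/A) = √(3.201×10^7/1.960×10^4) = 40.41 mm
L_e = K·L = 0.5 × 5.70 m = 2.850 m = 2850.0 mm
λ = L_e / r_min = 2850.0 / 40.41 = 70.5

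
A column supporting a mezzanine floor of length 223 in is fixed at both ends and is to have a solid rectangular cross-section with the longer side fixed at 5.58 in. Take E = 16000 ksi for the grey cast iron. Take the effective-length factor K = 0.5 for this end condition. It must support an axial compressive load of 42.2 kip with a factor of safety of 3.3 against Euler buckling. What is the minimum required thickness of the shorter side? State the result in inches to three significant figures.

Required P_cr = n·P = 3.3 × 42.2 = 139.3 kip
L_e = K·L = 0.5 × 223 = 111.5 in
Required I = P_cr·L_e²/(π²E) = 1.393×10^5 × 111.5² / (π² × 1.60×10^7) = 10.96 in⁴
Rectangle, weak axis: I_min = h·b³/12 with h = 5.58 in fixed  ⇒  b = (12I/h)^(1/3) = 2.87 in

b ≈ 2.87 in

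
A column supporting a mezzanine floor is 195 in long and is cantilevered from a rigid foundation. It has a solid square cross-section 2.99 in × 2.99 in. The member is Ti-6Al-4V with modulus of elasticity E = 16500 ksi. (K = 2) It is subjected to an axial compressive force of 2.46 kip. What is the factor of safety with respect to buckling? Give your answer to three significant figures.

I = a⁴/12 = 2.99⁴/12 = 6.660 in⁴
Effective length L_e = K·L = 2 × 195 = 390.0 in
P_cr = π²EI / L_e² = π² × 16500×10³ × 6.660 / 390.0² = 7.131×10^3 lb
Factor of safety n = P_cr / P = 7.1311 / 2.46 = 2.90

n ≈ 2.90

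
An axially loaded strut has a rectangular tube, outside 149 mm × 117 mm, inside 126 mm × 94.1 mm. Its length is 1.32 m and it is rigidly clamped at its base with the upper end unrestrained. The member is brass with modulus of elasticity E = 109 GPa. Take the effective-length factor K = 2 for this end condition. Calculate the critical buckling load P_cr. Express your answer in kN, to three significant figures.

P_cr ≈ 1720 kN

Weak-axis I_min = (h_o·b_o³ − h_i·b_i³)/12 with b_o = 117, b_i = 94.10 mm (shorter outer/inner sides).
I_min = (149×117³ − 126.0×94.10³)/12 = 1.114×10^7 mm⁴
I = 1.114×10^7 mm⁴ = 1.114×10^-5 m⁴
Effective length L_e = K·L = 2 × 1.32 = 2.640 m
P_cr = π²EI / L_e² = π² × 109×10⁹ × 1.114×10^-5 / 2.640² = 1.719×10^6 N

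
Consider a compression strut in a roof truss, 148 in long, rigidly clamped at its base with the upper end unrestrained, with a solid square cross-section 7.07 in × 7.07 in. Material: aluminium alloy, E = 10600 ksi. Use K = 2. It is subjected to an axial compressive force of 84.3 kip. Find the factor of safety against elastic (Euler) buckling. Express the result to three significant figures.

n ≈ 2.95

I = a⁴/12 = 7.07⁴/12 = 208.2 in⁴
Effective length L_e = K·L = 2 × 148 = 296.0 in
P_cr = π²EI / L_e² = π² × 10600×10³ × 208.2 / 296.0² = 2.486×10^5 lb
Factor of safety n = P_cr / P = 248.61 / 84.3 = 2.95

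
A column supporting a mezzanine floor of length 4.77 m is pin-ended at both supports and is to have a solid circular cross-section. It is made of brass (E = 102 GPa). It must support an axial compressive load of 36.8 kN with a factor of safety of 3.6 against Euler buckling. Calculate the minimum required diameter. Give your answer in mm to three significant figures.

Required P_cr = n·P = 3.6 × 36.8 = 132.5 kN
L_e = K·L = 1 × 4.77 = 4.770 m
Required I = P_cr·L_e²/(π²E) = 1.325×10^5 × 4.770² / (π² × 1.02×10^11) = 2.994×10^-6 m⁴
I_req = 2.994×10^6 mm⁴
Solid circle: I = πd⁴/64  ⇒  d = (64I/π)^(1/4) = (64×2.994×10^6/π)^(1/4) = 88.4 mm

d ≈ 88.4 mm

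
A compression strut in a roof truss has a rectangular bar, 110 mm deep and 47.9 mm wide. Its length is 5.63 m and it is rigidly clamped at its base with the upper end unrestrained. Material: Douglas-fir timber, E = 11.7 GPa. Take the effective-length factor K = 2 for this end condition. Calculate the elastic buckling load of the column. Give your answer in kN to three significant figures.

P_cr ≈ 0.918 kN

Buckling occurs about the weak axis: I_min = h·b³/12 with b = 47.9 mm (the shorter side).
I_min = 110×47.9³/12 = 1.007×10^6 mm⁴
I = 1.007×10^6 mm⁴ = 1.007×10^-6 m⁴
Effective length L_e = K·L = 2 × 5.63 = 11.26 m
P_cr = π²EI / L_e² = π² × 11.7×10⁹ × 1.007×10^-6 / 11.26² = 917.5 N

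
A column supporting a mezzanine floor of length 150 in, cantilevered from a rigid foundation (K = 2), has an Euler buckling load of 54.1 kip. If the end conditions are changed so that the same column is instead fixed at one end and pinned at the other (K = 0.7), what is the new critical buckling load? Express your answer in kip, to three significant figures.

P_cr ∝ 1/K², so P_cr,new = P_cr,old × (K_old/K_new)² = 54.1 × (2/0.7)²
= 54.1 × 8.163 = 442 kip

P_cr ≈ 442 kip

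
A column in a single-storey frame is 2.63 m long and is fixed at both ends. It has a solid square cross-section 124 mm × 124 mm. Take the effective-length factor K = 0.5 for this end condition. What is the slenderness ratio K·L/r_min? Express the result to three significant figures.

I = a⁴/12 = 124⁴/12 = 1.970×10^7 mm⁴
A = 1.538×10^4 mm²;  r_min = √(I/A) = √(1.970×10^7/1.538×10^4) = 35.80 mm
L_e = K·L = 0.5 × 2.63 m = 1.315 m = 1315.0 mm
λ = L_e / r_min = 1315.0 / 35.80 = 36.7

λ ≈ 36.7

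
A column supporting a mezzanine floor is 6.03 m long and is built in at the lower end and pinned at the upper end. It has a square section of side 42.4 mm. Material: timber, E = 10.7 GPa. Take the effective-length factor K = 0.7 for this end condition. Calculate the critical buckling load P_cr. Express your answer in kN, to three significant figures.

P_cr ≈ 1.60 kN

I = a⁴/12 = 42.4⁴/12 = 2.693×10^5 mm⁴
I = 2.693×10^5 mm⁴ = 2.693×10^-7 m⁴
Effective length L_e = K·L = 0.7 × 6.03 = 4.221 m
P_cr = π²EI / L_e² = π² × 10.7×10⁹ × 2.693×10^-7 / 4.221² = 1.596×10^3 N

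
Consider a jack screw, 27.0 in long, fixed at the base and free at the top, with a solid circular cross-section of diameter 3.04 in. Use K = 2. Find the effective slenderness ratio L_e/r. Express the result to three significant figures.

I = πd⁴/64 = π×3.04⁴/64 = 4.192 in⁴
A = 7.258 in²;  r_min = √(I/A) = √(4.192/7.258) = 0.7600 in
L_e = K·L = 2 × 27.0 = 54.00 in
λ = L_e / r_min = 54.000 / 0.7600 = 71.1

λ ≈ 71.1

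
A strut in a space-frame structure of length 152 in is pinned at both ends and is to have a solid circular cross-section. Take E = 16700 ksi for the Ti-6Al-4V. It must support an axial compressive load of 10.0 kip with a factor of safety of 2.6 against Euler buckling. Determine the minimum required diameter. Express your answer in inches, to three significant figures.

d ≈ 2.94 in

Required P_cr = n·P = 2.6 × 10.0 = 26.00 kip
L_e = K·L = 1 × 152 = 152.0 in
Required I = P_cr·L_e²/(π²E) = 2.600×10^4 × 152.0² / (π² × 1.67×10^7) = 3.645 in⁴
Solid circle: I = πd⁴/64  ⇒  d = (64I/π)^(1/4) = (64×3.645/π)^(1/4) = 2.94 in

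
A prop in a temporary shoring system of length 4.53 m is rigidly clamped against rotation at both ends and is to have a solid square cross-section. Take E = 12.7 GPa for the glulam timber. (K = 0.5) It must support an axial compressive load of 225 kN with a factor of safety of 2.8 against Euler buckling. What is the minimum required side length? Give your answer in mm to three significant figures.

Required P_cr = n·P = 2.8 × 225 = 630.0 kN
L_e = K·L = 0.5 × 4.53 = 2.265 m
Required I = P_cr·L_e²/(π²E) = 6.300×10^5 × 2.265² / (π² × 1.27×10^10) = 2.579×10^-5 m⁴
I_req = 2.579×10^7 mm⁴
Solid square: I = a⁴/12  ⇒  a = (12I)^(1/4) = (12×2.579×10^7)^(1/4) = 133 mm

a ≈ 133 mm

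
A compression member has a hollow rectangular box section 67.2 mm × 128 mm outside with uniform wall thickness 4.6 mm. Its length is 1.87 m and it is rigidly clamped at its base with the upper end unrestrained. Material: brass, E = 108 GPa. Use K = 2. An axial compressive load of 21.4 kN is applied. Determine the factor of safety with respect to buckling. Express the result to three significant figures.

n ≈ 4.65

Inner dimensions: h_i = 128 − 2×4.6 = 118.8 mm, b_i = 67.2 − 2×4.6 = 58.00 mm
Weak-axis I_min = (h_o·b_o³ − h_i·b_i³)/12 with b_o = 67.2, b_i = 58.00 mm (shorter outer/inner sides).
I_min = (128×67.2³ − 118.8×58.00³)/12 = 1.305×10^6 mm⁴
I = 1.305×10^6 mm⁴ = 1.305×10^-6 m⁴
Effective length L_e = K·L = 2 × 1.87 = 3.740 m
P_cr = π²EI / L_e² = π² × 108×10⁹ × 1.305×10^-6 / 3.740² = 9.947×10^4 N
Factor of safety n = P_cr / P = 99.473 / 21.4 = 4.65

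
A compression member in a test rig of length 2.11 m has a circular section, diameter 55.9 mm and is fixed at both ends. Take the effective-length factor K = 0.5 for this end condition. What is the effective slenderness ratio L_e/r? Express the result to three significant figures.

I = πd⁴/64 = π×55.9⁴/64 = 4.793×10^5 mm⁴
A = 2.454×10^3 mm²;  r_min = √(I/A) = √(4.793×10^5/2.454×10^3) = 13.98 mm
L_e = K·L = 0.5 × 2.11 m = 1.055 m = 1055.0 mm
λ = L_e / r_min = 1055.0 / 13.98 = 75.5

λ ≈ 75.5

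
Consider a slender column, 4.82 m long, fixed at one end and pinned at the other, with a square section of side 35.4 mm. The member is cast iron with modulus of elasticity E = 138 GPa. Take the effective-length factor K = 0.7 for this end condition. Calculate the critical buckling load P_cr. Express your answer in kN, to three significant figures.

I = a⁴/12 = 35.4⁴/12 = 1.309×10^5 mm⁴
I = 1.309×10^5 mm⁴ = 1.309×10^-7 m⁴
Effective length L_e = K·L = 0.7 × 4.82 = 3.374 m
P_cr = π²EI / L_e² = π² × 138×10⁹ × 1.309×10^-7 / 3.374² = 1.566×10^4 N

P_cr ≈ 15.7 kN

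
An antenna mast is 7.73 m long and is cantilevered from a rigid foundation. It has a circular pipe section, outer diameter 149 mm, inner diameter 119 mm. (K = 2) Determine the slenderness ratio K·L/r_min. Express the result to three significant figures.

d_o = 149 mm, d_i = 119 mm
I = π(d_o⁴ − d_i⁴)/64 = π(149⁴ − 119.0⁴)/64 = 1.435×10^7 mm⁴
A = 6.315×10^3 mm²;  r_min = √(I/A) = √(1.435×10^7/6.315×10^3) = 47.67 mm
L_e = K·L = 2 × 7.73 m = 15.46 m = 15460 mm
λ = L_e / r_min = 15460 / 47.67 = 324

λ ≈ 324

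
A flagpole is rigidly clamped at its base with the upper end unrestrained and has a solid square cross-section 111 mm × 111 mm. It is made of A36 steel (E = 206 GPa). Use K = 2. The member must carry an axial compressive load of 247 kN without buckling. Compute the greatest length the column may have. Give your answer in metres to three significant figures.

I = a⁴/12 = 111⁴/12 = 1.265×10^7 mm⁴
I = 1.265×10^-5 m⁴
At the buckling limit P_cr = P = 2.470×10^5 N
From P_cr = π²EI/(K·L)²:  L = (1/K)·√(π²EI/P_cr) = (1/2)·√(π²×2.06×10^11×1.265×10^-5/2.470×10^5)
L = 5.10 m

L_max ≈ 5.10 m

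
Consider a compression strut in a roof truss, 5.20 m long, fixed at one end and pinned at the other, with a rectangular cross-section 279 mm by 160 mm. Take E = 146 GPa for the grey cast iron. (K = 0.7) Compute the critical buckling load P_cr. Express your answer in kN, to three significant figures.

Buckling occurs about the weak axis: I_min = h·b³/12 with b = 160 mm (the shorter side).
I_min = 279×160³/12 = 9.523×10^7 mm⁴
I = 9.523×10^7 mm⁴ = 9.523×10^-5 m⁴
Effective length L_e = K·L = 0.7 × 5.20 = 3.640 m
P_cr = π²EI / L_e² = π² × 146×10⁹ × 9.523×10^-5 / 3.640² = 1.036×10^7 N

P_cr ≈ 10400 kN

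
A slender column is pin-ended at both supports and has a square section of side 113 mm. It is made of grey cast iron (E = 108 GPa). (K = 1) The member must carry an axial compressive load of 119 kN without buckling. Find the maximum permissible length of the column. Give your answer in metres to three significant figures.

L_max ≈ 11.0 m

I = a⁴/12 = 113⁴/12 = 1.359×10^7 mm⁴
I = 1.359×10^-5 m⁴
At the buckling limit P_cr = P = 1.190×10^5 N
From P_cr = π²EI/(K·L)²:  L = (1/K)·√(π²EI/P_cr) = (1/1)·√(π²×1.08×10^11×1.359×10^-5/1.190×10^5)
L = 11.0 m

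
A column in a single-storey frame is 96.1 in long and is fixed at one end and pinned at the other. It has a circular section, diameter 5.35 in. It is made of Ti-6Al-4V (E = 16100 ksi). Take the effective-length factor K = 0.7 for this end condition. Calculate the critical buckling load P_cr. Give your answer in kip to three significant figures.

P_cr ≈ 1410 kip

I = πd⁴/64 = π×5.35⁴/64 = 40.21 in⁴
Effective length L_e = K·L = 0.7 × 96.1 = 67.27 in
P_cr = π²EI / L_e² = π² × 16100×10³ × 40.21 / 67.27² = 1.412×10^6 lb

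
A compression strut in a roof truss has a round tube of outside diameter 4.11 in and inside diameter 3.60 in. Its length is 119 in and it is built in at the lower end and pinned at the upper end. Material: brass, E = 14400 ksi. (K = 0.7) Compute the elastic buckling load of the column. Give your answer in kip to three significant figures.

P_cr ≈ 118 kip

d_o = 4.11 in, d_i = 3.60 in
I = π(d_o⁴ − d_i⁴)/64 = π(4.11⁴ − 3.600⁴)/64 = 5.762 in⁴
Effective length L_e = K·L = 0.7 × 119 = 83.30 in
P_cr = π²EI / L_e² = π² × 14400×10³ × 5.762 / 83.30² = 1.180×10^5 lb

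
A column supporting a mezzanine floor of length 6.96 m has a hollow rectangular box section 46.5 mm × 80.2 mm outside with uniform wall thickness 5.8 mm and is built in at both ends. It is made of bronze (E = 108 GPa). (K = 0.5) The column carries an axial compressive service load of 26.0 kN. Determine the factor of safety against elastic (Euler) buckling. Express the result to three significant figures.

Inner dimensions: h_i = 80.2 − 2×5.8 = 68.60 mm, b_i = 46.5 − 2×5.8 = 34.90 mm
Weak-axis I_min = (h_o·b_o³ − h_i·b_i³)/12 with b_o = 46.5, b_i = 34.90 mm (shorter outer/inner sides).
I_min = (80.2×46.5³ − 68.60×34.90³)/12 = 4.290×10^5 mm⁴
I = 4.290×10^5 mm⁴ = 4.290×10^-7 m⁴
Effective length L_e = K·L = 0.5 × 6.96 = 3.480 m
P_cr = π²EI / L_e² = π² × 108×10⁹ × 4.290×10^-7 / 3.480² = 3.776×10^4 N
Factor of safety n = P_cr / P = 37.756 / 26.0 = 1.45

n ≈ 1.45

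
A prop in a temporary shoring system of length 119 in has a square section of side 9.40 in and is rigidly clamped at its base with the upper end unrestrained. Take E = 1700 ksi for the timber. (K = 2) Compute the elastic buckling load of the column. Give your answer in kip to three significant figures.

P_cr ≈ 193 kip

I = a⁴/12 = 9.40⁴/12 = 650.6 in⁴
Effective length L_e = K·L = 2 × 119 = 238.0 in
P_cr = π²EI / L_e² = π² × 1700×10³ × 650.6 / 238.0² = 1.927×10^5 lb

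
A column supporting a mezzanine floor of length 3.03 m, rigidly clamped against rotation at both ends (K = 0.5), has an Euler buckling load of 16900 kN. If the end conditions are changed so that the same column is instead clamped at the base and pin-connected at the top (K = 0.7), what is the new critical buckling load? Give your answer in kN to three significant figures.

P_cr ∝ 1/K², so P_cr,new = P_cr,old × (K_old/K_new)² = 16900 × (0.5/0.7)²
= 16900 × 0.5102 = 8620 kN

P_cr ≈ 8620 kN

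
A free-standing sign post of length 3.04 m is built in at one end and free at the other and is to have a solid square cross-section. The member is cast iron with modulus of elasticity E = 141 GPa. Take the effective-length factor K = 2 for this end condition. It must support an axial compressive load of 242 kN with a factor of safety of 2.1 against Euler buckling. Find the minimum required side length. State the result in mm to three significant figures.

a ≈ 113 mm

Required P_cr = n·P = 2.1 × 242 = 508.2 kN
L_e = K·L = 2 × 3.04 = 6.080 m
Required I = P_cr·L_e²/(π²E) = 5.082×10^5 × 6.080² / (π² × 1.41×10^11) = 1.350×10^-5 m⁴
I_req = 1.350×10^7 mm⁴
Solid square: I = a⁴/12  ⇒  a = (12I)^(1/4) = (12×1.350×10^7)^(1/4) = 113 mm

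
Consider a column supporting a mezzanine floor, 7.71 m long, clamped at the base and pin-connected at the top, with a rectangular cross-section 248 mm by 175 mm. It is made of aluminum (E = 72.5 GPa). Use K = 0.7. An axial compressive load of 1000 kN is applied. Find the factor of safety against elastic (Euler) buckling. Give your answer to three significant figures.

Buckling occurs about the weak axis: I_min = h·b³/12 with b = 175 mm (the shorter side).
I_min = 248×175³/12 = 1.108×10^8 mm⁴
I = 1.108×10^8 mm⁴ = 1.108×10^-4 m⁴
Effective length L_e = K·L = 0.7 × 7.71 = 5.397 m
P_cr = π²EI / L_e² = π² × 72.5×10⁹ × 1.108×10^-4 / 5.397² = 2.721×10^6 N
Factor of safety n = P_cr / P = 2720.9 / 1000 = 2.72

n ≈ 2.72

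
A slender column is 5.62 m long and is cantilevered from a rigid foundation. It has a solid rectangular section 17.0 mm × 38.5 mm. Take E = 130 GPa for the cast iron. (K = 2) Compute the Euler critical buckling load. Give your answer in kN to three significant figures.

Buckling occurs about the weak axis: I_min = h·b³/12 with b = 17.0 mm (the shorter side).
I_min = 38.5×17.0³/12 = 1.576×10^4 mm⁴
I = 1.576×10^4 mm⁴ = 1.576×10^-8 m⁴
Effective length L_e = K·L = 2 × 5.62 = 11.24 m
P_cr = π²EI / L_e² = π² × 130×10⁹ × 1.576×10^-8 / 11.24² = 160.1 N

P_cr ≈ 0.160 kN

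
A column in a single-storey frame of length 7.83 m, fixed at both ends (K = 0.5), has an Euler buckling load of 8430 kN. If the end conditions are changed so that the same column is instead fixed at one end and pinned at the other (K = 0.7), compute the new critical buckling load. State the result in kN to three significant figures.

P_cr ∝ 1/K², so P_cr,new = P_cr,old × (K_old/K_new)² = 8430 × (0.5/0.7)²
= 8430 × 0.5102 = 4300 kN

P_cr ≈ 4300 kN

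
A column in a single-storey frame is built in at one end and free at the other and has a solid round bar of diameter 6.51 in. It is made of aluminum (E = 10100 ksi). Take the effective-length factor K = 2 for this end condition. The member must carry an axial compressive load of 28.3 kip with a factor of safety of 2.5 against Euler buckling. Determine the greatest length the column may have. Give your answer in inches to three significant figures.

I = πd⁴/64 = π×6.51⁴/64 = 88.16 in⁴
Required critical load P_cr = n·P = 2.5 × 28.3 = 70.75 kip = 7.075×10^4 lb
From P_cr = π²EI/(K·L)²:  L = (1/K)·√(π²EI/P_cr) = (1/2)·√(π²×1.01×10^7×88.16/7.075×10^4)
L = 176 in

L_max ≈ 176 in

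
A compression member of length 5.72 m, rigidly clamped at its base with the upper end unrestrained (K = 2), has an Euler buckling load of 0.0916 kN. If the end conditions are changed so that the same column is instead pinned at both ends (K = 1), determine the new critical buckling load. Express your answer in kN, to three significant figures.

P_cr ∝ 1/K², so P_cr,new = P_cr,old × (K_old/K_new)² = 0.0916 × (2/1)²
= 0.0916 × 4.000 = 0.366 kN

P_cr ≈ 0.366 kN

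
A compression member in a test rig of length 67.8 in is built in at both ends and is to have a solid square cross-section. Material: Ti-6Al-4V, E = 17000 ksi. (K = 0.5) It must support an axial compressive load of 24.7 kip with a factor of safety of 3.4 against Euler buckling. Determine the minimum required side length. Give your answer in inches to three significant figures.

a ≈ 1.62 in

Required P_cr = n·P = 3.4 × 24.7 = 83.98 kip
L_e = K·L = 0.5 × 67.8 = 33.90 in
Required I = P_cr·L_e²/(π²E) = 8.398×10^4 × 33.90² / (π² × 1.70×10^7) = 0.5752 in⁴
Solid square: I = a⁴/12  ⇒  a = (12I)^(1/4) = (12×0.5752)^(1/4) = 1.62 in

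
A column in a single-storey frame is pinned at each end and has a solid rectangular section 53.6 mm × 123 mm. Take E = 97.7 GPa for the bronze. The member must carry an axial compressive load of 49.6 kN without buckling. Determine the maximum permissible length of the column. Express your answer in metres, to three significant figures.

Buckling occurs about the weak axis: I_min = h·b³/12 with b = 53.6 mm (the shorter side).
I_min = 123×53.6³/12 = 1.578×10^6 mm⁴
I = 1.578×10^-6 m⁴
At the buckling limit P_cr = P = 4.960×10^4 N
From P_cr = π²EI/(K·L)²:  L = (1/K)·√(π²EI/P_cr) = (1/1)·√(π²×9.77×10^10×1.578×10^-6/4.960×10^4)
L = 5.54 m

L_max ≈ 5.54 m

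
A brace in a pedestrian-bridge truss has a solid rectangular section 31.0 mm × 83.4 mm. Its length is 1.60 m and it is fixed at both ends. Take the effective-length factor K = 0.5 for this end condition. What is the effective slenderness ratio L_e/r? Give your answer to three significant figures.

λ ≈ 89.4

Buckling occurs about the weak axis: I_min = h·b³/12 with b = 31.0 mm (the shorter side).
I_min = 83.4×31.0³/12 = 2.070×10^5 mm⁴
A = 2.585×10^3 mm²;  r_min = √(I/A) = √(2.070×10^5/2.585×10^3) = 8.949 mm
L_e = K·L = 0.5 × 1.60 m = 0.8000 m = 800.00 mm
λ = L_e / r_min = 800.00 / 8.949 = 89.4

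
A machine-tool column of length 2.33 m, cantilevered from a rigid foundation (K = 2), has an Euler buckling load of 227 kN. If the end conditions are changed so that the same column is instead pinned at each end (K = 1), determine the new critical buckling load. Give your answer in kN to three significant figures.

P_cr ∝ 1/K², so P_cr,new = P_cr,old × (K_old/K_new)² = 227 × (2/1)²
= 227 × 4.000 = 908 kN

P_cr ≈ 908 kN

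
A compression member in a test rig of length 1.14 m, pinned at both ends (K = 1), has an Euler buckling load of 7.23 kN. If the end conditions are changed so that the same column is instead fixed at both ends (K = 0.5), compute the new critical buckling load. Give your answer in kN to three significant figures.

P_cr ≈ 28.9 kN

P_cr ∝ 1/K², so P_cr,new = P_cr,old × (K_old/K_new)² = 7.23 × (1/0.5)²
= 7.23 × 4.000 = 28.9 kN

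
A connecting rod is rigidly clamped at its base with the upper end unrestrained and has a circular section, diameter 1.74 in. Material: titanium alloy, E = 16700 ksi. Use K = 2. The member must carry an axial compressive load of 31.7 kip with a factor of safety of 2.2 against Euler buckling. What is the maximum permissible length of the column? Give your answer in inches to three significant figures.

I = πd⁴/64 = π×1.74⁴/64 = 0.4500 in⁴
Required critical load P_cr = n·P = 2.2 × 31.7 = 69.74 kip = 6.974×10^4 lb
From P_cr = π²EI/(K·L)²:  L = (1/K)·√(π²EI/P_cr) = (1/2)·√(π²×1.67×10^7×0.4500/6.974×10^4)
L = 16.3 in

L_max ≈ 16.3 in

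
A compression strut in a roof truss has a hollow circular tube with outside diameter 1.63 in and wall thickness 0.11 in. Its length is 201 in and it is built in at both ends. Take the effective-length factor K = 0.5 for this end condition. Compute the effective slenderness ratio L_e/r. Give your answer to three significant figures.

λ ≈ 187

Inner diameter d_i = 1.63 − 2×0.11 = 1.410 in
I = π(d_o⁴ − d_i⁴)/64 = π(1.63⁴ − 1.410⁴)/64 = 0.1525 in⁴
A = 0.5253 in²;  r_min = √(I/A) = √(0.1525/0.5253) = 0.5388 in
L_e = K·L = 0.5 × 201 = 100.5 in
λ = L_e / r_min = 100.50 / 0.5388 = 187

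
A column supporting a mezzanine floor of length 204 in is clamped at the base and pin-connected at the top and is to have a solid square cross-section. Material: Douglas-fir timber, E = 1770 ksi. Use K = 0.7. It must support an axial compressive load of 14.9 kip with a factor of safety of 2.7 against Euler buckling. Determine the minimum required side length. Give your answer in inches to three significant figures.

Required P_cr = n·P = 2.7 × 14.9 = 40.23 kip
L_e = K·L = 0.7 × 204 = 142.8 in
Required I = P_cr·L_e²/(π²E) = 4.023×10^4 × 142.8² / (π² × 1.77×10^6) = 46.96 in⁴
Solid square: I = a⁴/12  ⇒  a = (12I)^(1/4) = (12×46.96)^(1/4) = 4.87 in

a ≈ 4.87 in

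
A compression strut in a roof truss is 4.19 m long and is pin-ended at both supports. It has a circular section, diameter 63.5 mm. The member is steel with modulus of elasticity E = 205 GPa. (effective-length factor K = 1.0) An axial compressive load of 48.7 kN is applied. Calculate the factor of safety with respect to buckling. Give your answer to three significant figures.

I = πd⁴/64 = π×63.5⁴/64 = 7.981×10^5 mm⁴
I = 7.981×10^5 mm⁴ = 7.981×10^-7 m⁴
Effective length L_e = K·L = 1 × 4.19 = 4.190 m
P_cr = π²EI / L_e² = π² × 205×10⁹ × 7.981×10^-7 / 4.190² = 9.198×10^4 N
Factor of safety n = P_cr / P = 91.979 / 48.7 = 1.89

n ≈ 1.89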